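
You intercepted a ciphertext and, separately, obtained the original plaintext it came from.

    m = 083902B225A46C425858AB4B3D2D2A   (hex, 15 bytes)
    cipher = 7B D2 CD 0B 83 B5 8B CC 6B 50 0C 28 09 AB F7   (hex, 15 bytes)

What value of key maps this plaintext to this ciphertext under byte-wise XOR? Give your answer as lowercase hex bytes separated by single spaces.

Since cipher = m ⊕ key, XORing both sides with m gives key = m ⊕ cipher.
byte 0:   8 xor 123 = 115
byte 1:  57 xor 210 = 235
byte 2:   2 xor 205 = 207
byte 3: 178 xor  11 = 185
byte 4:  37 xor 131 = 166
byte 5: 164 xor 181 =  17
byte 6: 108 xor 139 = 231
byte 7:  66 xor 204 = 142
byte 8:  88 xor 107 =  51
byte 9:  88 xor  80 =   8
byte 10: 171 xor  12 = 167
byte 11:  75 xor  40 =  99
byte 12:  61 xor   9 =  52
byte 13:  45 xor 171 = 134
byte 14:  42 xor 247 = 221

73 eb cf b9 a6 11 e7 8e 33 08 a7 63 34 86 dd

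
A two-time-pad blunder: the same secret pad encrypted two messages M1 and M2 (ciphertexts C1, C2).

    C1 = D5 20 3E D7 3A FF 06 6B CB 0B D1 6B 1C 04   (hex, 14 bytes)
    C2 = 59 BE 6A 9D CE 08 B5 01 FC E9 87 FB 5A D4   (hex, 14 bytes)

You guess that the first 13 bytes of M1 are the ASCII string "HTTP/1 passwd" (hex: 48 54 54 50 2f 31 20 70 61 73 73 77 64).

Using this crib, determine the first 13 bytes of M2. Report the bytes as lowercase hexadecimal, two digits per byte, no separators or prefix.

c4ca001adbc6931a569125e722

First, C1 ⊕ C2 = (M1 ⊕ K) ⊕ (M2 ⊕ K) = M1 ⊕ M2, so the key drops out. Then M2 = (M1 ⊕ M2) ⊕ M1 over the first 13 bytes.
byte 0: (d5 ⊕ 59) ⊕ 48 = 8c ⊕ 48 = c4
byte 1: (20 ⊕ be) ⊕ 54 = 9e ⊕ 54 = ca
byte 2: (3e ⊕ 6a) ⊕ 54 = 54 ⊕ 54 = 00
byte 3: (d7 ⊕ 9d) ⊕ 50 = 4a ⊕ 50 = 1a
byte 4: (3a ⊕ ce) ⊕ 2f = f4 ⊕ 2f = db
byte 5: (ff ⊕ 08) ⊕ 31 = f7 ⊕ 31 = c6
byte 6: (06 ⊕ b5) ⊕ 20 = b3 ⊕ 20 = 93
byte 7: (6b ⊕ 01) ⊕ 70 = 6a ⊕ 70 = 1a
byte 8: (cb ⊕ fc) ⊕ 61 = 37 ⊕ 61 = 56
byte 9: (0b ⊕ e9) ⊕ 73 = e2 ⊕ 73 = 91
byte 10: (d1 ⊕ 87) ⊕ 73 = 56 ⊕ 73 = 25
byte 11: (6b ⊕ fb) ⊕ 77 = 90 ⊕ 77 = e7
byte 12: (1c ⊕ 5a) ⊕ 64 = 46 ⊕ 64 = 22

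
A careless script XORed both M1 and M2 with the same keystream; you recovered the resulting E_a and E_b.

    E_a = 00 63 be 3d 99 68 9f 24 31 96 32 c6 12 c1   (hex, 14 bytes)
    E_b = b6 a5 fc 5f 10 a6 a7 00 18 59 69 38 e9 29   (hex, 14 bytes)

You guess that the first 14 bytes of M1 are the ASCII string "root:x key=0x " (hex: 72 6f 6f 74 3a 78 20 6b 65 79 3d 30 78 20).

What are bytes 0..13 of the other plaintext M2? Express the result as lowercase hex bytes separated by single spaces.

First, E_a ⊕ E_b = (M1 ⊕ K) ⊕ (M2 ⊕ K) = M1 ⊕ M2, so the key drops out. Then M2 = (M1 ⊕ M2) ⊕ M1 over the first 14 bytes.
byte 0: (00 XOR b6) XOR 72 = b6 XOR 72 = c4
byte 1: (63 XOR a5) XOR 6f = c6 XOR 6f = a9
byte 2: (be XOR fc) XOR 6f = 42 XOR 6f = 2d
byte 3: (3d XOR 5f) XOR 74 = 62 XOR 74 = 16
byte 4: (99 XOR 10) XOR 3a = 89 XOR 3a = b3
byte 5: (68 XOR a6) XOR 78 = ce XOR 78 = b6
byte 6: (9f XOR a7) XOR 20 = 38 XOR 20 = 18
byte 7: (24 XOR 00) XOR 6b = 24 XOR 6b = 4f
byte 8: (31 XOR 18) XOR 65 = 29 XOR 65 = 4c
byte 9: (96 XOR 59) XOR 79 = cf XOR 79 = b6
byte 10: (32 XOR 69) XOR 3d = 5b XOR 3d = 66
byte 11: (c6 XOR 38) XOR 30 = fe XOR 30 = ce
byte 12: (12 XOR e9) XOR 78 = fb XOR 78 = 83
byte 13: (c1 XOR 29) XOR 20 = e8 XOR 20 = c8

c4 a9 2d 16 b3 b6 18 4f 4c b6 66 ce 83 c8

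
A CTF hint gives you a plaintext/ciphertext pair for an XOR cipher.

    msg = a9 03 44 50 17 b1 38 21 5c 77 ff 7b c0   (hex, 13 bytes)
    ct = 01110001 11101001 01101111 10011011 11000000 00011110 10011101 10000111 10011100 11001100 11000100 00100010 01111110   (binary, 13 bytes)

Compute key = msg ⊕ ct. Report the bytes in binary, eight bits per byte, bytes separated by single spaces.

11011000 11101010 00101011 11001011 11010111 10101111 10100101 10100110 11000000 10111011 00111011 01011001 10111110

Since ct = msg ⊕ key, XORing both sides with msg gives key = msg ⊕ ct.
169 ⊕ 113 = 216
  3 ⊕ 233 = 234
 68 ⊕ 111 =  43
 80 ⊕ 155 = 203
 23 ⊕ 192 = 215
177 ⊕  30 = 175
 56 ⊕ 157 = 165
 33 ⊕ 135 = 166
 92 ⊕ 156 = 192
119 ⊕ 204 = 187
255 ⊕ 196 =  59
123 ⊕  34 =  89
192 ⊕ 126 = 190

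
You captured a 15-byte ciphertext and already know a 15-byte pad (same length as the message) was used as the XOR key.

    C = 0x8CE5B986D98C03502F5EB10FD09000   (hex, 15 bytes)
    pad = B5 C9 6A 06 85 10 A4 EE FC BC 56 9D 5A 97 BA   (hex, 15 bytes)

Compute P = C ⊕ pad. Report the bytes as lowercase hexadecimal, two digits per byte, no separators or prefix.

392cd3805c9ca7bed3e2e7928a07ba

XOR is its own inverse, so applying the key byte-wise gives the result directly.
byte 0: 8c ⊕ b5 = 39
byte 1: e5 ⊕ c9 = 2c
byte 2: b9 ⊕ 6a = d3
byte 3: 86 ⊕ 06 = 80
byte 4: d9 ⊕ 85 = 5c
byte 5: 8c ⊕ 10 = 9c
byte 6: 03 ⊕ a4 = a7
byte 7: 50 ⊕ ee = be
byte 8: 2f ⊕ fc = d3
byte 9: 5e ⊕ bc = e2
byte 10: b1 ⊕ 56 = e7
byte 11: 0f ⊕ 9d = 92
byte 12: d0 ⊕ 5a = 8a
byte 13: 90 ⊕ 97 = 07
byte 14: 00 ⊕ ba = ba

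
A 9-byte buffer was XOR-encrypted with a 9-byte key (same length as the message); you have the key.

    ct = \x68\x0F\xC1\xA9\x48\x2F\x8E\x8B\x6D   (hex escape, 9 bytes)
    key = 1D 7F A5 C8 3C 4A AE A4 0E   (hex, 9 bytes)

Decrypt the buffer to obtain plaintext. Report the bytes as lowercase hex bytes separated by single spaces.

XOR is its own inverse, so applying the key byte-wise gives the result directly.
68 ⊕ 1d = 75
0f ⊕ 7f = 70
c1 ⊕ a5 = 64
a9 ⊕ c8 = 61
48 ⊕ 3c = 74
2f ⊕ 4a = 65
8e ⊕ ae = 20
8b ⊕ a4 = 2f
6d ⊕ 0e = 63

75 70 64 61 74 65 20 2f 63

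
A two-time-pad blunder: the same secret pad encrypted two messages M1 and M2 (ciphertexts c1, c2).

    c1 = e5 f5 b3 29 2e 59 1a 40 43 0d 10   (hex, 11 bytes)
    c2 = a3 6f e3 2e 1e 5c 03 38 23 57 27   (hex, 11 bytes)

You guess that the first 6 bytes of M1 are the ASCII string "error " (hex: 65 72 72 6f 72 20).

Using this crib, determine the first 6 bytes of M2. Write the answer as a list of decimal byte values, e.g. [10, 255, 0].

[35, 232, 34, 104, 66, 37]

First, c1 ⊕ c2 = (M1 ⊕ K) ⊕ (M2 ⊕ K) = M1 ⊕ M2, so the key drops out. Then M2 = (M1 ⊕ M2) ⊕ M1 over the first 6 bytes.
byte 0: (e5 xor a3) xor 65 = 46 xor 65 = 23
byte 1: (f5 xor 6f) xor 72 = 9a xor 72 = e8
byte 2: (b3 xor e3) xor 72 = 50 xor 72 = 22
byte 3: (29 xor 2e) xor 6f = 07 xor 6f = 68
byte 4: (2e xor 1e) xor 72 = 30 xor 72 = 42
byte 5: (59 xor 5c) xor 20 = 05 xor 20 = 25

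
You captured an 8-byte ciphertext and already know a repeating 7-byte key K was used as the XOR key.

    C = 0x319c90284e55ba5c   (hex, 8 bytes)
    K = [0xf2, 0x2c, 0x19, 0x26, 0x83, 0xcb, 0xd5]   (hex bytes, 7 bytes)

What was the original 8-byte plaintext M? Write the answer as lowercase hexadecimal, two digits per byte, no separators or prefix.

The 7-byte key repeats, so the effective keystream is f2 2c 19 26 83 cb d5 f2.
byte 0:  49 ⊕ 242 = 195
byte 1: 156 ⊕  44 = 176
byte 2: 144 ⊕  25 = 137
byte 3:  40 ⊕  38 =  14
byte 4:  78 ⊕ 131 = 205
byte 5:  85 ⊕ 203 = 158
byte 6: 186 ⊕ 213 = 111
byte 7:  92 ⊕ 242 = 174

c3b0890ecd9e6fae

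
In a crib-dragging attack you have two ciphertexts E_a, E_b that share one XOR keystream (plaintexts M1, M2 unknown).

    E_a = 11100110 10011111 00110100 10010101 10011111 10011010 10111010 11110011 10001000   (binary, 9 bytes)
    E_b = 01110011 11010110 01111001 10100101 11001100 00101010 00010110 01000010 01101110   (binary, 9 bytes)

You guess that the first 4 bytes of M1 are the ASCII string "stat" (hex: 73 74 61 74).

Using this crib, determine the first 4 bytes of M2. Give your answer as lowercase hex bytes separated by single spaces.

First, E_a ⊕ E_b = (M1 ⊕ K) ⊕ (M2 ⊕ K) = M1 ⊕ M2, so the key drops out. Then M2 = (M1 ⊕ M2) ⊕ M1 over the first 4 bytes.
byte 0: (e6 XOR 73) XOR 73 = 95 XOR 73 = e6
byte 1: (9f XOR d6) XOR 74 = 49 XOR 74 = 3d
byte 2: (34 XOR 79) XOR 61 = 4d XOR 61 = 2c
byte 3: (95 XOR a5) XOR 74 = 30 XOR 74 = 44

e6 3d 2c 44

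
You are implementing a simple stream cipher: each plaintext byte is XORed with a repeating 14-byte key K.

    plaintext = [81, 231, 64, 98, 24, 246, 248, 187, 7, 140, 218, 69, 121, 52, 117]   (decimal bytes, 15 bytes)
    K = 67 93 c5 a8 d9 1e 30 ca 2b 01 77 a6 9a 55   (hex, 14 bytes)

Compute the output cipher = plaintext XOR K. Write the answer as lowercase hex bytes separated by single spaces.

36 74 85 ca c1 e8 c8 71 2c 8d ad e3 e3 61 12

The 14-byte key repeats, so the effective keystream is 67 93 c5 a8 d9 1e 30 ca 2b 01 77 a6 9a 55 67.
byte 0: 51 ^ 67 = 36
byte 1: e7 ^ 93 = 74
byte 2: 40 ^ c5 = 85
byte 3: 62 ^ a8 = ca
byte 4: 18 ^ d9 = c1
byte 5: f6 ^ 1e = e8
byte 6: f8 ^ 30 = c8
byte 7: bb ^ ca = 71
byte 8: 07 ^ 2b = 2c
byte 9: 8c ^ 01 = 8d
byte 10: da ^ 77 = ad
byte 11: 45 ^ a6 = e3
byte 12: 79 ^ 9a = e3
byte 13: 34 ^ 55 = 61
byte 14: 75 ^ 67 = 12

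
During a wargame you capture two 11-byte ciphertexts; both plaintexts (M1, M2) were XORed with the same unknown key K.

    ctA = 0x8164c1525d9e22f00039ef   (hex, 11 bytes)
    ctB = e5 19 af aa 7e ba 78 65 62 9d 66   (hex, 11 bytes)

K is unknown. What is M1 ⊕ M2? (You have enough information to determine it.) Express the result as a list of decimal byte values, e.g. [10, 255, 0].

ctA ⊕ ctB = (M1 ⊕ K) ⊕ (M2 ⊕ K) = M1 ⊕ M2 — the shared key cancels under XOR.
81 ^ e5 = 64
64 ^ 19 = 7d
c1 ^ af = 6e
52 ^ aa = f8
5d ^ 7e = 23
9e ^ ba = 24
22 ^ 78 = 5a
f0 ^ 65 = 95
00 ^ 62 = 62
39 ^ 9d = a4
ef ^ 66 = 89

[100, 125, 110, 248, 35, 36, 90, 149, 98, 164, 137]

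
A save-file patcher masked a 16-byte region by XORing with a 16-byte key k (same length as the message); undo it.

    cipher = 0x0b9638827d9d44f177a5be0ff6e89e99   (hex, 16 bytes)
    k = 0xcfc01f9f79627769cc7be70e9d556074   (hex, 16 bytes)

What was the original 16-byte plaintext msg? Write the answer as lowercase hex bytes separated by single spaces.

c4 56 27 1d 04 ff 33 98 bb de 59 01 6b bd fe ed

0b xor cf = c4
96 xor c0 = 56
38 xor 1f = 27
82 xor 9f = 1d
7d xor 79 = 04
9d xor 62 = ff
44 xor 77 = 33
f1 xor 69 = 98
77 xor cc = bb
a5 xor 7b = de
be xor e7 = 59
0f xor 0e = 01
f6 xor 9d = 6b
e8 xor 55 = bd
9e xor 60 = fe
99 xor 74 = ed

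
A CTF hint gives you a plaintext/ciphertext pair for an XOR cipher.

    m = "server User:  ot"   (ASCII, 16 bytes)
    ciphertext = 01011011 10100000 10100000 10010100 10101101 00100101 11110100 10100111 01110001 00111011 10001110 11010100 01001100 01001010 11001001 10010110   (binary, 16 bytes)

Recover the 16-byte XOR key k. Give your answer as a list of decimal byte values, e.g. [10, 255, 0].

[40, 197, 210, 226, 200, 87, 212, 242, 2, 94, 252, 238, 108, 106, 166, 226]

Since ciphertext = m ⊕ k, XORing both sides with m gives k = m ⊕ ciphertext.
byte 0: 73 ^ 5b = 28
byte 1: 65 ^ a0 = c5
byte 2: 72 ^ a0 = d2
byte 3: 76 ^ 94 = e2
byte 4: 65 ^ ad = c8
byte 5: 72 ^ 25 = 57
byte 6: 20 ^ f4 = d4
byte 7: 55 ^ a7 = f2
byte 8: 73 ^ 71 = 02
byte 9: 65 ^ 3b = 5e
byte 10: 72 ^ 8e = fc
byte 11: 3a ^ d4 = ee
byte 12: 20 ^ 4c = 6c
byte 13: 20 ^ 4a = 6a
byte 14: 6f ^ c9 = a6
byte 15: 74 ^ 96 = e2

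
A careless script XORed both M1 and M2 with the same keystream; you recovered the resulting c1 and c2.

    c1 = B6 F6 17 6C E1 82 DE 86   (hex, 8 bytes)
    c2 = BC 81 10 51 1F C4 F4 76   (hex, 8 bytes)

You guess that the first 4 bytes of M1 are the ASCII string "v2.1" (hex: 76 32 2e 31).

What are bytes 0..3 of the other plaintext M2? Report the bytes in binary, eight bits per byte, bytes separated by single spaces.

01111100 01000101 00101001 00001100

First, c1 ⊕ c2 = (M1 ⊕ K) ⊕ (M2 ⊕ K) = M1 ⊕ M2, so the key drops out. Then M2 = (M1 ⊕ M2) ⊕ M1 over the first 4 bytes.
byte 0: (b6 xor bc) xor 76 = 0a xor 76 = 7c
byte 1: (f6 xor 81) xor 32 = 77 xor 32 = 45
byte 2: (17 xor 10) xor 2e = 07 xor 2e = 29
byte 3: (6c xor 51) xor 31 = 3d xor 31 = 0c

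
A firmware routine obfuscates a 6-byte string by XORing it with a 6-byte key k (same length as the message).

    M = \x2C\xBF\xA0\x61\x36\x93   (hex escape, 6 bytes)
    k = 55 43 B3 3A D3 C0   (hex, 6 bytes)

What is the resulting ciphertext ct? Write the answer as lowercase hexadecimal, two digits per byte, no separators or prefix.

XOR is its own inverse, so applying the key byte-wise gives the result directly.
byte 0: 00101100 xor 01010101 = 01111001
byte 1: 10111111 xor 01000011 = 11111100
byte 2: 10100000 xor 10110011 = 00010011
byte 3: 01100001 xor 00111010 = 01011011
byte 4: 00110110 xor 11010011 = 11100101
byte 5: 10010011 xor 11000000 = 01010011

79fc135be553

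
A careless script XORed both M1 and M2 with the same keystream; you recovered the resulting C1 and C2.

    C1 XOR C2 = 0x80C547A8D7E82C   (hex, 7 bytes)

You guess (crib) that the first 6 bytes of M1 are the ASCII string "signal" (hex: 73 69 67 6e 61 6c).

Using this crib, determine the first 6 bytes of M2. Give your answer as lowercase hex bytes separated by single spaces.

f3 ac 20 c6 b6 84

Since C1 ⊕ C2 = M1 ⊕ M2, XORing with the guessed M1 bytes yields the corresponding M2 bytes: M2 = (C1 ⊕ C2) ⊕ M1.
10000000 ⊕ 01110011 = 11110011
11000101 ⊕ 01101001 = 10101100
01000111 ⊕ 01100111 = 00100000
10101000 ⊕ 01101110 = 11000110
11010111 ⊕ 01100001 = 10110110
11101000 ⊕ 01101100 = 10000100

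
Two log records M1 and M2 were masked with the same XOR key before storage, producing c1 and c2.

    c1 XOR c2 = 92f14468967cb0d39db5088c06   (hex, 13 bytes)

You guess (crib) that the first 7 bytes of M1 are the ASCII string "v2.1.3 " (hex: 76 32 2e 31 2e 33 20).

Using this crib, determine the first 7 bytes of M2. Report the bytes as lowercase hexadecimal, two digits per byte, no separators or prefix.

e4c36a59b84f90

Since c1 ⊕ c2 = M1 ⊕ M2, XORing with the guessed M1 bytes yields the corresponding M2 bytes: M2 = (c1 ⊕ c2) ⊕ M1.
byte 0: 146 ^ 118 = 228
byte 1: 241 ^  50 = 195
byte 2:  68 ^  46 = 106
byte 3: 104 ^  49 =  89
byte 4: 150 ^  46 = 184
byte 5: 124 ^  51 =  79
byte 6: 176 ^  32 = 144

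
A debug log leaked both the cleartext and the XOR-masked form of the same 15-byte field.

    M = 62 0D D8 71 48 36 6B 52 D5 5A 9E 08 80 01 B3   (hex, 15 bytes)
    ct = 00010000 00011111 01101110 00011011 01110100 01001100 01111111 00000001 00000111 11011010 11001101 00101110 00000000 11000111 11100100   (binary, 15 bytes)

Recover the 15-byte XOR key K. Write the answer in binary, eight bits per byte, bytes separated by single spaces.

01110010 00010010 10110110 01101010 00111100 01111010 00010100 01010011 11010010 10000000 01010011 00100110 10000000 11000110 01010111

Since ct = M ⊕ K, XORing both sides with M gives K = M ⊕ ct.
 98 XOR  16 = 114
 13 XOR  31 =  18
216 XOR 110 = 182
113 XOR  27 = 106
 72 XOR 116 =  60
 54 XOR  76 = 122
107 XOR 127 =  20
 82 XOR   1 =  83
213 XOR   7 = 210
 90 XOR 218 = 128
158 XOR 205 =  83
  8 XOR  46 =  38
128 XOR   0 = 128
  1 XOR 199 = 198
179 XOR 228 =  87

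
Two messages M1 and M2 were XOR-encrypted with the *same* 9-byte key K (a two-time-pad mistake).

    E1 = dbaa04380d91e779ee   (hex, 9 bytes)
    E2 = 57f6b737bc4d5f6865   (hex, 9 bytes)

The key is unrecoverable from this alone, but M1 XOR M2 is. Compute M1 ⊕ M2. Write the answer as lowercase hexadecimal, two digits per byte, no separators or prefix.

8c5cb30fb1dcb8118b

E1 ⊕ E2 = (M1 ⊕ K) ⊕ (M2 ⊕ K) = M1 ⊕ M2 — the shared key cancels under XOR.
byte 0: db ^ 57 = 8c
byte 1: aa ^ f6 = 5c
byte 2: 04 ^ b7 = b3
byte 3: 38 ^ 37 = 0f
byte 4: 0d ^ bc = b1
byte 5: 91 ^ 4d = dc
byte 6: e7 ^ 5f = b8
byte 7: 79 ^ 68 = 11
byte 8: ee ^ 65 = 8b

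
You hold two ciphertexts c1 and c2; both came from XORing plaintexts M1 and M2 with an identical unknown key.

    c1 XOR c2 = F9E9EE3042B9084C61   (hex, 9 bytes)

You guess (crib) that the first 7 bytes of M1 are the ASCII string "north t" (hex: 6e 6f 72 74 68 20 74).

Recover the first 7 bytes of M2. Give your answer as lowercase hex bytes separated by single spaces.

Since c1 ⊕ c2 = M1 ⊕ M2, XORing with the guessed M1 bytes yields the corresponding M2 bytes: M2 = (c1 ⊕ c2) ⊕ M1.
f9 ^ 6e = 97
e9 ^ 6f = 86
ee ^ 72 = 9c
30 ^ 74 = 44
42 ^ 68 = 2a
b9 ^ 20 = 99
08 ^ 74 = 7c

97 86 9c 44 2a 99 7c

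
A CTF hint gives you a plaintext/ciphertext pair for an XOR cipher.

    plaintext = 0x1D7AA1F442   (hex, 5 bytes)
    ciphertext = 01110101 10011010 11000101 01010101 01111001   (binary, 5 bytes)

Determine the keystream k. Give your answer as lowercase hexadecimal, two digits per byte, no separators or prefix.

Since ciphertext = plaintext ⊕ k, XORing both sides with plaintext gives k = plaintext ⊕ ciphertext.
1d XOR 75 = 68
7a XOR 9a = e0
a1 XOR c5 = 64
f4 XOR 55 = a1
42 XOR 79 = 3b

68e064a13b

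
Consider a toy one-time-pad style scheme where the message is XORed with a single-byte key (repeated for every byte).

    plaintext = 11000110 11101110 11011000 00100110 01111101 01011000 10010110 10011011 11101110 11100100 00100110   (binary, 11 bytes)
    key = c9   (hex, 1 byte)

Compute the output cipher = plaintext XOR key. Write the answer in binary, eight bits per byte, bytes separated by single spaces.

The 1-byte key repeats, so the effective keystream is c9 c9 c9 c9 c9 c9 c9 c9 c9 c9 c9.
byte 0: c6 ^ c9 = 0f
byte 1: ee ^ c9 = 27
byte 2: d8 ^ c9 = 11
byte 3: 26 ^ c9 = ef
byte 4: 7d ^ c9 = b4
byte 5: 58 ^ c9 = 91
byte 6: 96 ^ c9 = 5f
byte 7: 9b ^ c9 = 52
byte 8: ee ^ c9 = 27
byte 9: e4 ^ c9 = 2d
byte 10: 26 ^ c9 = ef

00001111 00100111 00010001 11101111 10110100 10010001 01011111 01010010 00100111 00101101 11101111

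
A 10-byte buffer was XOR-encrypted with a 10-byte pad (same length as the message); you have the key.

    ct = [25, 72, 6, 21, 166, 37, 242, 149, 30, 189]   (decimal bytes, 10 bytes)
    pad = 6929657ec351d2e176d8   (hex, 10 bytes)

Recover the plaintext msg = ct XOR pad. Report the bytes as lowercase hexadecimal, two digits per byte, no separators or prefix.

7061636b657420746865

XOR is its own inverse, so applying the key byte-wise gives the result directly.
19 XOR 69 = 70
48 XOR 29 = 61
06 XOR 65 = 63
15 XOR 7e = 6b
a6 XOR c3 = 65
25 XOR 51 = 74
f2 XOR d2 = 20
95 XOR e1 = 74
1e XOR 76 = 68
bd XOR d8 = 65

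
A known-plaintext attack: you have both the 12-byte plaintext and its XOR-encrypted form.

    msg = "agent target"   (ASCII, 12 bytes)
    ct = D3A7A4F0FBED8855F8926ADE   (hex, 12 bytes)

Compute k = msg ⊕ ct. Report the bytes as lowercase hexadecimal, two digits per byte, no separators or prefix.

b2c0c19e8fcdfc348af50faa

Since ct = msg ⊕ k, XORing both sides with msg gives k = msg ⊕ ct.
61 xor d3 = b2
67 xor a7 = c0
65 xor a4 = c1
6e xor f0 = 9e
74 xor fb = 8f
20 xor ed = cd
74 xor 88 = fc
61 xor 55 = 34
72 xor f8 = 8a
67 xor 92 = f5
65 xor 6a = 0f
74 xor de = aa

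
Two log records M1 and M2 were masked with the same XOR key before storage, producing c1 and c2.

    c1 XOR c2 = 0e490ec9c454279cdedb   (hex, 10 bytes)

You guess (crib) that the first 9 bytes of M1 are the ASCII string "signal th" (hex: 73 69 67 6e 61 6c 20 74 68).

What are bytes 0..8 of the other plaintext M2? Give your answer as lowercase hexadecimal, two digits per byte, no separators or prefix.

7d2069a7a53807e8b6

Since c1 ⊕ c2 = M1 ⊕ M2, XORing with the guessed M1 bytes yields the corresponding M2 bytes: M2 = (c1 ⊕ c2) ⊕ M1.
0e XOR 73 = 7d
49 XOR 69 = 20
0e XOR 67 = 69
c9 XOR 6e = a7
c4 XOR 61 = a5
54 XOR 6c = 38
27 XOR 20 = 07
9c XOR 74 = e8
de XOR 68 = b6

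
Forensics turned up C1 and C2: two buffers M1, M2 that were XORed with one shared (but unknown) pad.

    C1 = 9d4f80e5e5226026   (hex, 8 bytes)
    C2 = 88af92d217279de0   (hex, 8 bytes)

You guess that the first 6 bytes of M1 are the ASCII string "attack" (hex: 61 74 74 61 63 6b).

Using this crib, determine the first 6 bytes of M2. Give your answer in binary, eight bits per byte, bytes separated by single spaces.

01110100 10010100 01100110 01010110 10010001 01101110

First, C1 ⊕ C2 = (M1 ⊕ K) ⊕ (M2 ⊕ K) = M1 ⊕ M2, so the key drops out. Then M2 = (M1 ⊕ M2) ⊕ M1 over the first 6 bytes.
byte 0: (9d ⊕ 88) ⊕ 61 = 15 ⊕ 61 = 74
byte 1: (4f ⊕ af) ⊕ 74 = e0 ⊕ 74 = 94
byte 2: (80 ⊕ 92) ⊕ 74 = 12 ⊕ 74 = 66
byte 3: (e5 ⊕ d2) ⊕ 61 = 37 ⊕ 61 = 56
byte 4: (e5 ⊕ 17) ⊕ 63 = f2 ⊕ 63 = 91
byte 5: (22 ⊕ 27) ⊕ 6b = 05 ⊕ 6b = 6e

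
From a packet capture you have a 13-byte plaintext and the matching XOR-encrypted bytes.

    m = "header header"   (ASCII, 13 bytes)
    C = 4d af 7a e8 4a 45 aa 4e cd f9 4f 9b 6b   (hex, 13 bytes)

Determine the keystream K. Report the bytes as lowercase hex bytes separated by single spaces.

Since C = m ⊕ K, XORing both sides with m gives K = m ⊕ C.
byte 0: 104 ⊕  77 =  37
byte 1: 101 ⊕ 175 = 202
byte 2:  97 ⊕ 122 =  27
byte 3: 100 ⊕ 232 = 140
byte 4: 101 ⊕  74 =  47
byte 5: 114 ⊕  69 =  55
byte 6:  32 ⊕ 170 = 138
byte 7: 104 ⊕  78 =  38
byte 8: 101 ⊕ 205 = 168
byte 9:  97 ⊕ 249 = 152
byte 10: 100 ⊕  79 =  43
byte 11: 101 ⊕ 155 = 254
byte 12: 114 ⊕ 107 =  25

25 ca 1b 8c 2f 37 8a 26 a8 98 2b fe 19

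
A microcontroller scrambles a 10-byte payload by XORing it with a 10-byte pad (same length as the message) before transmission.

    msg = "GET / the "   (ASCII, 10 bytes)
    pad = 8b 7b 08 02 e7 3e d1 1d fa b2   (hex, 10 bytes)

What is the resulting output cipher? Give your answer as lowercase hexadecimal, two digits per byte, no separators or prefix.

cc3e5c22c81ea5759f92

 71 xor 139 = 204
 69 xor 123 =  62
 84 xor   8 =  92
 32 xor   2 =  34
 47 xor 231 = 200
 32 xor  62 =  30
116 xor 209 = 165
104 xor  29 = 117
101 xor 250 = 159
 32 xor 178 = 146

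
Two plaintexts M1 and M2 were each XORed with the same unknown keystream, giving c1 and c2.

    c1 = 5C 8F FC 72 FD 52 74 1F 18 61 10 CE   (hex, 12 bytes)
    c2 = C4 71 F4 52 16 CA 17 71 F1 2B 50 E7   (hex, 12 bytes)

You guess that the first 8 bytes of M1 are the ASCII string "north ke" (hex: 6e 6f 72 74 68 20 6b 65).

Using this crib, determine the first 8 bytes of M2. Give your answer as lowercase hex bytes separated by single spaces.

f6 91 7a 54 83 b8 08 0b

First, c1 ⊕ c2 = (M1 ⊕ K) ⊕ (M2 ⊕ K) = M1 ⊕ M2, so the key drops out. Then M2 = (M1 ⊕ M2) ⊕ M1 over the first 8 bytes.
byte 0: (5c XOR c4) XOR 6e = 98 XOR 6e = f6
byte 1: (8f XOR 71) XOR 6f = fe XOR 6f = 91
byte 2: (fc XOR f4) XOR 72 = 08 XOR 72 = 7a
byte 3: (72 XOR 52) XOR 74 = 20 XOR 74 = 54
byte 4: (fd XOR 16) XOR 68 = eb XOR 68 = 83
byte 5: (52 XOR ca) XOR 20 = 98 XOR 20 = b8
byte 6: (74 XOR 17) XOR 6b = 63 XOR 6b = 08
byte 7: (1f XOR 71) XOR 65 = 6e XOR 65 = 0b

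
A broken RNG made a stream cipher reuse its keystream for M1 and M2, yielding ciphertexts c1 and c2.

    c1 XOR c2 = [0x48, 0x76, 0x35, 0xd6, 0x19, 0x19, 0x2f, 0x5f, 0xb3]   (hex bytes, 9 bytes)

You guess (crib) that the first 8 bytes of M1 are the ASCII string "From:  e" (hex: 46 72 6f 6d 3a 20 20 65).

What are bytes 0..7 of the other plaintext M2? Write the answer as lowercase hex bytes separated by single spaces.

0e 04 5a bb 23 39 0f 3a

Since c1 ⊕ c2 = M1 ⊕ M2, XORing with the guessed M1 bytes yields the corresponding M2 bytes: M2 = (c1 ⊕ c2) ⊕ M1.
48 xor 46 = 0e
76 xor 72 = 04
35 xor 6f = 5a
d6 xor 6d = bb
19 xor 3a = 23
19 xor 20 = 39
2f xor 20 = 0f
5f xor 65 = 3a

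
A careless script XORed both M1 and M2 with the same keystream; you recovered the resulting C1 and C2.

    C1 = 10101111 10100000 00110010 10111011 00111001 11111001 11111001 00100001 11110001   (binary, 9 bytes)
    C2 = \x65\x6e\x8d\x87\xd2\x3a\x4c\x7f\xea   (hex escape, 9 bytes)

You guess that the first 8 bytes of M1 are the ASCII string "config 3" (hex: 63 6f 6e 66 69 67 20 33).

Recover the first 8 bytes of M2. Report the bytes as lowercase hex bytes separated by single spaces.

First, C1 ⊕ C2 = (M1 ⊕ K) ⊕ (M2 ⊕ K) = M1 ⊕ M2, so the key drops out. Then M2 = (M1 ⊕ M2) ⊕ M1 over the first 8 bytes.
byte 0: (af ⊕ 65) ⊕ 63 = ca ⊕ 63 = a9
byte 1: (a0 ⊕ 6e) ⊕ 6f = ce ⊕ 6f = a1
byte 2: (32 ⊕ 8d) ⊕ 6e = bf ⊕ 6e = d1
byte 3: (bb ⊕ 87) ⊕ 66 = 3c ⊕ 66 = 5a
byte 4: (39 ⊕ d2) ⊕ 69 = eb ⊕ 69 = 82
byte 5: (f9 ⊕ 3a) ⊕ 67 = c3 ⊕ 67 = a4
byte 6: (f9 ⊕ 4c) ⊕ 20 = b5 ⊕ 20 = 95
byte 7: (21 ⊕ 7f) ⊕ 33 = 5e ⊕ 33 = 6d

a9 a1 d1 5a 82 a4 95 6d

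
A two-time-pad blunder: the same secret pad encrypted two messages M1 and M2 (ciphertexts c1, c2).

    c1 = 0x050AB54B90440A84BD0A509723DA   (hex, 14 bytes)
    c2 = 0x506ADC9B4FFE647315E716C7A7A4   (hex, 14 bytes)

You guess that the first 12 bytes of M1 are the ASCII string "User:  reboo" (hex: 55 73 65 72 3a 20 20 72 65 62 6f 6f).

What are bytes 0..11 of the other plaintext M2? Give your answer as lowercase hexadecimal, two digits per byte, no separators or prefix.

First, c1 ⊕ c2 = (M1 ⊕ K) ⊕ (M2 ⊕ K) = M1 ⊕ M2, so the key drops out. Then M2 = (M1 ⊕ M2) ⊕ M1 over the first 12 bytes.
byte 0: (05 XOR 50) XOR 55 = 55 XOR 55 = 00
byte 1: (0a XOR 6a) XOR 73 = 60 XOR 73 = 13
byte 2: (b5 XOR dc) XOR 65 = 69 XOR 65 = 0c
byte 3: (4b XOR 9b) XOR 72 = d0 XOR 72 = a2
byte 4: (90 XOR 4f) XOR 3a = df XOR 3a = e5
byte 5: (44 XOR fe) XOR 20 = ba XOR 20 = 9a
byte 6: (0a XOR 64) XOR 20 = 6e XOR 20 = 4e
byte 7: (84 XOR 73) XOR 72 = f7 XOR 72 = 85
byte 8: (bd XOR 15) XOR 65 = a8 XOR 65 = cd
byte 9: (0a XOR e7) XOR 62 = ed XOR 62 = 8f
byte 10: (50 XOR 16) XOR 6f = 46 XOR 6f = 29
byte 11: (97 XOR c7) XOR 6f = 50 XOR 6f = 3f

00130ca2e59a4e85cd8f293f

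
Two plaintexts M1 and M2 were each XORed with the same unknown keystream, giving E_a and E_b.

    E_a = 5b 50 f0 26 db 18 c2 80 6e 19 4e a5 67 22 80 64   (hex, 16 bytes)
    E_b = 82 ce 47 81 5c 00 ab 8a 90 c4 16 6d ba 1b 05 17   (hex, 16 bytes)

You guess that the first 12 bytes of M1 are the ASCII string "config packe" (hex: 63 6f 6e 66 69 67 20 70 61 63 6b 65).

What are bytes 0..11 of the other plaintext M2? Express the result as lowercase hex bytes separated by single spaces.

First, E_a ⊕ E_b = (M1 ⊕ K) ⊕ (M2 ⊕ K) = M1 ⊕ M2, so the key drops out. Then M2 = (M1 ⊕ M2) ⊕ M1 over the first 12 bytes.
byte 0: (5b xor 82) xor 63 = d9 xor 63 = ba
byte 1: (50 xor ce) xor 6f = 9e xor 6f = f1
byte 2: (f0 xor 47) xor 6e = b7 xor 6e = d9
byte 3: (26 xor 81) xor 66 = a7 xor 66 = c1
byte 4: (db xor 5c) xor 69 = 87 xor 69 = ee
byte 5: (18 xor 00) xor 67 = 18 xor 67 = 7f
byte 6: (c2 xor ab) xor 20 = 69 xor 20 = 49
byte 7: (80 xor 8a) xor 70 = 0a xor 70 = 7a
byte 8: (6e xor 90) xor 61 = fe xor 61 = 9f
byte 9: (19 xor c4) xor 63 = dd xor 63 = be
byte 10: (4e xor 16) xor 6b = 58 xor 6b = 33
byte 11: (a5 xor 6d) xor 65 = c8 xor 65 = ad

ba f1 d9 c1 ee 7f 49 7a 9f be 33 ad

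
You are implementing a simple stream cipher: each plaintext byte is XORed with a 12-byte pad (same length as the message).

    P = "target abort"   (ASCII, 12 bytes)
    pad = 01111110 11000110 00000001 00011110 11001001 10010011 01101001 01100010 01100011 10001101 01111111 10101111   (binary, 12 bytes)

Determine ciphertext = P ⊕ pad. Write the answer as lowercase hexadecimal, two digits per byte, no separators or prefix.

byte 0: 74 ^ 7e = 0a
byte 1: 61 ^ c6 = a7
byte 2: 72 ^ 01 = 73
byte 3: 67 ^ 1e = 79
byte 4: 65 ^ c9 = ac
byte 5: 74 ^ 93 = e7
byte 6: 20 ^ 69 = 49
byte 7: 61 ^ 62 = 03
byte 8: 62 ^ 63 = 01
byte 9: 6f ^ 8d = e2
byte 10: 72 ^ 7f = 0d
byte 11: 74 ^ af = db

0aa77379ace7490301e20ddb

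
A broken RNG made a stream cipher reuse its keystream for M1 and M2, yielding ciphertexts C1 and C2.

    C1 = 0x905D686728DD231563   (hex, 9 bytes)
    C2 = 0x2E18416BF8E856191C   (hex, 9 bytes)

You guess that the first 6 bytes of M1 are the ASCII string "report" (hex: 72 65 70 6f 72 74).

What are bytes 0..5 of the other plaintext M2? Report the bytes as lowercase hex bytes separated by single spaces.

cc 20 59 63 a2 41

First, C1 ⊕ C2 = (M1 ⊕ K) ⊕ (M2 ⊕ K) = M1 ⊕ M2, so the key drops out. Then M2 = (M1 ⊕ M2) ⊕ M1 over the first 6 bytes.
byte 0: (90 xor 2e) xor 72 = be xor 72 = cc
byte 1: (5d xor 18) xor 65 = 45 xor 65 = 20
byte 2: (68 xor 41) xor 70 = 29 xor 70 = 59
byte 3: (67 xor 6b) xor 6f = 0c xor 6f = 63
byte 4: (28 xor f8) xor 72 = d0 xor 72 = a2
byte 5: (dd xor e8) xor 74 = 35 xor 74 = 41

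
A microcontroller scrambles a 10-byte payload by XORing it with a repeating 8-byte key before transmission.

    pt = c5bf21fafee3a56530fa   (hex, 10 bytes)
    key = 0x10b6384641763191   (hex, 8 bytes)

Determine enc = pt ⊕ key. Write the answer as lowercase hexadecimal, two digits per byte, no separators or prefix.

The 8-byte key repeats, so the effective keystream is 10 b6 38 46 41 76 31 91 10 b6.
byte 0: c5 XOR 10 = d5
byte 1: bf XOR b6 = 09
byte 2: 21 XOR 38 = 19
byte 3: fa XOR 46 = bc
byte 4: fe XOR 41 = bf
byte 5: e3 XOR 76 = 95
byte 6: a5 XOR 31 = 94
byte 7: 65 XOR 91 = f4
byte 8: 30 XOR 10 = 20
byte 9: fa XOR b6 = 4c

d50919bcbf9594f4204c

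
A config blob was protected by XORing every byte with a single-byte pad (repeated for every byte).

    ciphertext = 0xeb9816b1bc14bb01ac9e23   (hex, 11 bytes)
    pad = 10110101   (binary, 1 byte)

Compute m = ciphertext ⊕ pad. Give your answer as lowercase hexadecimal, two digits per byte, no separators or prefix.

5e2da30409a10eb4192b96

The 1-byte key repeats, so the effective keystream is b5 b5 b5 b5 b5 b5 b5 b5 b5 b5 b5.
byte 0: 235 ⊕ 181 =  94
byte 1: 152 ⊕ 181 =  45
byte 2:  22 ⊕ 181 = 163
byte 3: 177 ⊕ 181 =   4
byte 4: 188 ⊕ 181 =   9
byte 5:  20 ⊕ 181 = 161
byte 6: 187 ⊕ 181 =  14
byte 7:   1 ⊕ 181 = 180
byte 8: 172 ⊕ 181 =  25
byte 9: 158 ⊕ 181 =  43
byte 10:  35 ⊕ 181 = 150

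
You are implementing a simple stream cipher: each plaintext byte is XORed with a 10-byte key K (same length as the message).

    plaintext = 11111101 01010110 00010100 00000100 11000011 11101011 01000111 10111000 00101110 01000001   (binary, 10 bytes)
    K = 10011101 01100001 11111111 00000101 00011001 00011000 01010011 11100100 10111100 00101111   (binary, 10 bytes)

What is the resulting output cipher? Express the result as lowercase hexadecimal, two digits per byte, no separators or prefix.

6037eb01daf3145c926e

byte 0: fd ⊕ 9d = 60
byte 1: 56 ⊕ 61 = 37
byte 2: 14 ⊕ ff = eb
byte 3: 04 ⊕ 05 = 01
byte 4: c3 ⊕ 19 = da
byte 5: eb ⊕ 18 = f3
byte 6: 47 ⊕ 53 = 14
byte 7: b8 ⊕ e4 = 5c
byte 8: 2e ⊕ bc = 92
byte 9: 41 ⊕ 2f = 6e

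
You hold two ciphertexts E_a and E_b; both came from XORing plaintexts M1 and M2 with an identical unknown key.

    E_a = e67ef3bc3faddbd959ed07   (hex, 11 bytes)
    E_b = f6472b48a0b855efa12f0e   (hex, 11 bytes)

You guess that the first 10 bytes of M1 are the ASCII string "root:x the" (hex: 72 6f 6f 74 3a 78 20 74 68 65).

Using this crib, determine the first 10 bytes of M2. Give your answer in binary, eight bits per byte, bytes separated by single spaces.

First, E_a ⊕ E_b = (M1 ⊕ K) ⊕ (M2 ⊕ K) = M1 ⊕ M2, so the key drops out. Then M2 = (M1 ⊕ M2) ⊕ M1 over the first 10 bytes.
byte 0: (e6 ⊕ f6) ⊕ 72 = 10 ⊕ 72 = 62
byte 1: (7e ⊕ 47) ⊕ 6f = 39 ⊕ 6f = 56
byte 2: (f3 ⊕ 2b) ⊕ 6f = d8 ⊕ 6f = b7
byte 3: (bc ⊕ 48) ⊕ 74 = f4 ⊕ 74 = 80
byte 4: (3f ⊕ a0) ⊕ 3a = 9f ⊕ 3a = a5
byte 5: (ad ⊕ b8) ⊕ 78 = 15 ⊕ 78 = 6d
byte 6: (db ⊕ 55) ⊕ 20 = 8e ⊕ 20 = ae
byte 7: (d9 ⊕ ef) ⊕ 74 = 36 ⊕ 74 = 42
byte 8: (59 ⊕ a1) ⊕ 68 = f8 ⊕ 68 = 90
byte 9: (ed ⊕ 2f) ⊕ 65 = c2 ⊕ 65 = a7

01100010 01010110 10110111 10000000 10100101 01101101 10101110 01000010 10010000 10100111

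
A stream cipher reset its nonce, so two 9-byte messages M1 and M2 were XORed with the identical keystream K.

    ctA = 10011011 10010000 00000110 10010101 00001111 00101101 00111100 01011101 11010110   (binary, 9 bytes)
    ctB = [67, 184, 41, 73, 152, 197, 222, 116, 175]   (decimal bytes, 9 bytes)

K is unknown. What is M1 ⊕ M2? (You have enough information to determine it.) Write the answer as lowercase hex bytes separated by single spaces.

d8 28 2f dc 97 e8 e2 29 79

ctA ⊕ ctB = (M1 ⊕ K) ⊕ (M2 ⊕ K) = M1 ⊕ M2 — the shared key cancels under XOR.
byte 0: 9b ⊕ 43 = d8
byte 1: 90 ⊕ b8 = 28
byte 2: 06 ⊕ 29 = 2f
byte 3: 95 ⊕ 49 = dc
byte 4: 0f ⊕ 98 = 97
byte 5: 2d ⊕ c5 = e8
byte 6: 3c ⊕ de = e2
byte 7: 5d ⊕ 74 = 29
byte 8: d6 ⊕ af = 79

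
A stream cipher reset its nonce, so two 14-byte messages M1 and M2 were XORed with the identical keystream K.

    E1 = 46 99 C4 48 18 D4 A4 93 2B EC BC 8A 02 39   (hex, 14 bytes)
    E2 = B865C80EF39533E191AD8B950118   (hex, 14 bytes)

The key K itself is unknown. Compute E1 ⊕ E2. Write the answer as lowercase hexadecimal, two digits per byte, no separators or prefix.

fefc0c46eb419772ba41371f0321

E1 ⊕ E2 = (M1 ⊕ K) ⊕ (M2 ⊕ K) = M1 ⊕ M2 — the shared key cancels under XOR.
46 xor b8 = fe
99 xor 65 = fc
c4 xor c8 = 0c
48 xor 0e = 46
18 xor f3 = eb
d4 xor 95 = 41
a4 xor 33 = 97
93 xor e1 = 72
2b xor 91 = ba
ec xor ad = 41
bc xor 8b = 37
8a xor 95 = 1f
02 xor 01 = 03
39 xor 18 = 21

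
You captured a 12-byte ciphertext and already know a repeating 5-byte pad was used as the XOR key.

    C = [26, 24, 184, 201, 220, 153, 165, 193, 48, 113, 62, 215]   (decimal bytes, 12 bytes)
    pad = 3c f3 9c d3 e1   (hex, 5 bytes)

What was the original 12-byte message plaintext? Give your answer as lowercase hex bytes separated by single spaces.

The 5-byte key repeats, so the effective keystream is 3c f3 9c d3 e1 3c f3 9c d3 e1 3c f3.
byte 0: 00011010 xor 00111100 = 00100110
byte 1: 00011000 xor 11110011 = 11101011
byte 2: 10111000 xor 10011100 = 00100100
byte 3: 11001001 xor 11010011 = 00011010
byte 4: 11011100 xor 11100001 = 00111101
byte 5: 10011001 xor 00111100 = 10100101
byte 6: 10100101 xor 11110011 = 01010110
byte 7: 11000001 xor 10011100 = 01011101
byte 8: 00110000 xor 11010011 = 11100011
byte 9: 01110001 xor 11100001 = 10010000
byte 10: 00111110 xor 00111100 = 00000010
byte 11: 11010111 xor 11110011 = 00100100

26 eb 24 1a 3d a5 56 5d e3 90 02 24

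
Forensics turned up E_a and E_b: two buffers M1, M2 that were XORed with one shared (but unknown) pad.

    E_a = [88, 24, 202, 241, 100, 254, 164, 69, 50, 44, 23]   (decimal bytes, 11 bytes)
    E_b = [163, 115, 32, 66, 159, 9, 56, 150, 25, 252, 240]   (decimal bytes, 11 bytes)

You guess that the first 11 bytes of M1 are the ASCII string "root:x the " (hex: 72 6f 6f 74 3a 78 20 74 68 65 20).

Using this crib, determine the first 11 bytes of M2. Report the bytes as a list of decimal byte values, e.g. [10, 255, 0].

First, E_a ⊕ E_b = (M1 ⊕ K) ⊕ (M2 ⊕ K) = M1 ⊕ M2, so the key drops out. Then M2 = (M1 ⊕ M2) ⊕ M1 over the first 11 bytes.
byte 0: (58 XOR a3) XOR 72 = fb XOR 72 = 89
byte 1: (18 XOR 73) XOR 6f = 6b XOR 6f = 04
byte 2: (ca XOR 20) XOR 6f = ea XOR 6f = 85
byte 3: (f1 XOR 42) XOR 74 = b3 XOR 74 = c7
byte 4: (64 XOR 9f) XOR 3a = fb XOR 3a = c1
byte 5: (fe XOR 09) XOR 78 = f7 XOR 78 = 8f
byte 6: (a4 XOR 38) XOR 20 = 9c XOR 20 = bc
byte 7: (45 XOR 96) XOR 74 = d3 XOR 74 = a7
byte 8: (32 XOR 19) XOR 68 = 2b XOR 68 = 43
byte 9: (2c XOR fc) XOR 65 = d0 XOR 65 = b5
byte 10: (17 XOR f0) XOR 20 = e7 XOR 20 = c7

[137, 4, 133, 199, 193, 143, 188, 167, 67, 181, 199]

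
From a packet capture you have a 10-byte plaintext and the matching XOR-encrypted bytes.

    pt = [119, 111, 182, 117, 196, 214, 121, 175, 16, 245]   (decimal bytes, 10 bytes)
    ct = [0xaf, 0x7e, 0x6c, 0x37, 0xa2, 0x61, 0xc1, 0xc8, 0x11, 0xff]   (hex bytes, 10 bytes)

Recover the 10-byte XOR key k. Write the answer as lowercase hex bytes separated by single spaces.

d8 11 da 42 66 b7 b8 67 01 0a

Since ct = pt ⊕ k, XORing both sides with pt gives k = pt ⊕ ct.
byte 0: 01110111 XOR 10101111 = 11011000
byte 1: 01101111 XOR 01111110 = 00010001
byte 2: 10110110 XOR 01101100 = 11011010
byte 3: 01110101 XOR 00110111 = 01000010
byte 4: 11000100 XOR 10100010 = 01100110
byte 5: 11010110 XOR 01100001 = 10110111
byte 6: 01111001 XOR 11000001 = 10111000
byte 7: 10101111 XOR 11001000 = 01100111
byte 8: 00010000 XOR 00010001 = 00000001
byte 9: 11110101 XOR 11111111 = 00001010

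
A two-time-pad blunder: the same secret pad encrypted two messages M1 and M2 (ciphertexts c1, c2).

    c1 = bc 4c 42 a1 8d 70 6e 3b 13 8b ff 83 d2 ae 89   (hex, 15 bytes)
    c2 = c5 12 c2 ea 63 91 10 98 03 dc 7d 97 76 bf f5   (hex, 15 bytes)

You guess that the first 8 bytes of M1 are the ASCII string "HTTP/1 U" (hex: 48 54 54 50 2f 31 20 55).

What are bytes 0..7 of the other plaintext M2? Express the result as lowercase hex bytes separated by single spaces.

31 0a d4 1b c1 d0 5e f6

First, c1 ⊕ c2 = (M1 ⊕ K) ⊕ (M2 ⊕ K) = M1 ⊕ M2, so the key drops out. Then M2 = (M1 ⊕ M2) ⊕ M1 over the first 8 bytes.
byte 0: (bc ⊕ c5) ⊕ 48 = 79 ⊕ 48 = 31
byte 1: (4c ⊕ 12) ⊕ 54 = 5e ⊕ 54 = 0a
byte 2: (42 ⊕ c2) ⊕ 54 = 80 ⊕ 54 = d4
byte 3: (a1 ⊕ ea) ⊕ 50 = 4b ⊕ 50 = 1b
byte 4: (8d ⊕ 63) ⊕ 2f = ee ⊕ 2f = c1
byte 5: (70 ⊕ 91) ⊕ 31 = e1 ⊕ 31 = d0
byte 6: (6e ⊕ 10) ⊕ 20 = 7e ⊕ 20 = 5e
byte 7: (3b ⊕ 98) ⊕ 55 = a3 ⊕ 55 = f6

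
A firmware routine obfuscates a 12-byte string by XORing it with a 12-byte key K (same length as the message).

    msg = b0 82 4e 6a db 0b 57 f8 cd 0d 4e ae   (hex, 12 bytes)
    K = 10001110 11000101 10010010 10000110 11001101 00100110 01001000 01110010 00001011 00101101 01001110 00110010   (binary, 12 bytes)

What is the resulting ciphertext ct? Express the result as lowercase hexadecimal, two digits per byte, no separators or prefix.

XOR is its own inverse, so applying the key byte-wise gives the result directly.
b0 XOR 8e = 3e
82 XOR c5 = 47
4e XOR 92 = dc
6a XOR 86 = ec
db XOR cd = 16
0b XOR 26 = 2d
57 XOR 48 = 1f
f8 XOR 72 = 8a
cd XOR 0b = c6
0d XOR 2d = 20
4e XOR 4e = 00
ae XOR 32 = 9c

3e47dcec162d1f8ac620009c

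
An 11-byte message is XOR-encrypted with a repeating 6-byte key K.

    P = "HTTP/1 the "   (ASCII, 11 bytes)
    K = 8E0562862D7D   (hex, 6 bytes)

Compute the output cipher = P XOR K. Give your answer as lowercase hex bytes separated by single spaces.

The 6-byte key repeats, so the effective keystream is 8e 05 62 86 2d 7d 8e 05 62 86 2d.
byte 0: 01001000 XOR 10001110 = 11000110
byte 1: 01010100 XOR 00000101 = 01010001
byte 2: 01010100 XOR 01100010 = 00110110
byte 3: 01010000 XOR 10000110 = 11010110
byte 4: 00101111 XOR 00101101 = 00000010
byte 5: 00110001 XOR 01111101 = 01001100
byte 6: 00100000 XOR 10001110 = 10101110
byte 7: 01110100 XOR 00000101 = 01110001
byte 8: 01101000 XOR 01100010 = 00001010
byte 9: 01100101 XOR 10000110 = 11100011
byte 10: 00100000 XOR 00101101 = 00001101

c6 51 36 d6 02 4c ae 71 0a e3 0d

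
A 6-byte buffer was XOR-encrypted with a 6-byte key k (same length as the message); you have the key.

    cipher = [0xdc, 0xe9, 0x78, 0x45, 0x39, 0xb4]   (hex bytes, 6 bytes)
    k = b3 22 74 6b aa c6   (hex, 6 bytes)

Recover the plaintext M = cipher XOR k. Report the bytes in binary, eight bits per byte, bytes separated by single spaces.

01101111 11001011 00001100 00101110 10010011 01110010

XOR is its own inverse, so applying the key byte-wise gives the result directly.
byte 0: dc xor b3 = 6f
byte 1: e9 xor 22 = cb
byte 2: 78 xor 74 = 0c
byte 3: 45 xor 6b = 2e
byte 4: 39 xor aa = 93
byte 5: b4 xor c6 = 72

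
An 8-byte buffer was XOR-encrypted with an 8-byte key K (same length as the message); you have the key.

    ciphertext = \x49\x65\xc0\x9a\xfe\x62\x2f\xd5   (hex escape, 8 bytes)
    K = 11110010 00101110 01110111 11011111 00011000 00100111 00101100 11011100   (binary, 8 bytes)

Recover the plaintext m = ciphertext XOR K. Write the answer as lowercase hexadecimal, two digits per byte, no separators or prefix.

XOR is its own inverse, so applying the key byte-wise gives the result directly.
 73 xor 242 = 187
101 xor  46 =  75
192 xor 119 = 183
154 xor 223 =  69
254 xor  24 = 230
 98 xor  39 =  69
 47 xor  44 =   3
213 xor 220 =   9

bb4bb745e6450309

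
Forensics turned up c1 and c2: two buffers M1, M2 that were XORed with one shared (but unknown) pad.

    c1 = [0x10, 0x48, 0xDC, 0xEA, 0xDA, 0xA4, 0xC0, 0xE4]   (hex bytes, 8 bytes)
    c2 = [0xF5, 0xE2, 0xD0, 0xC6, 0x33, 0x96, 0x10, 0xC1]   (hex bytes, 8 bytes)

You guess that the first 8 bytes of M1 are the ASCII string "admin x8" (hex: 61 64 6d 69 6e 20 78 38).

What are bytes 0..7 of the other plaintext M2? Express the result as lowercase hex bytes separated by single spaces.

84 ce 61 45 87 12 a8 1d

First, c1 ⊕ c2 = (M1 ⊕ K) ⊕ (M2 ⊕ K) = M1 ⊕ M2, so the key drops out. Then M2 = (M1 ⊕ M2) ⊕ M1 over the first 8 bytes.
byte 0: (10 ⊕ f5) ⊕ 61 = e5 ⊕ 61 = 84
byte 1: (48 ⊕ e2) ⊕ 64 = aa ⊕ 64 = ce
byte 2: (dc ⊕ d0) ⊕ 6d = 0c ⊕ 6d = 61
byte 3: (ea ⊕ c6) ⊕ 69 = 2c ⊕ 69 = 45
byte 4: (da ⊕ 33) ⊕ 6e = e9 ⊕ 6e = 87
byte 5: (a4 ⊕ 96) ⊕ 20 = 32 ⊕ 20 = 12
byte 6: (c0 ⊕ 10) ⊕ 78 = d0 ⊕ 78 = a8
byte 7: (e4 ⊕ c1) ⊕ 38 = 25 ⊕ 38 = 1d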